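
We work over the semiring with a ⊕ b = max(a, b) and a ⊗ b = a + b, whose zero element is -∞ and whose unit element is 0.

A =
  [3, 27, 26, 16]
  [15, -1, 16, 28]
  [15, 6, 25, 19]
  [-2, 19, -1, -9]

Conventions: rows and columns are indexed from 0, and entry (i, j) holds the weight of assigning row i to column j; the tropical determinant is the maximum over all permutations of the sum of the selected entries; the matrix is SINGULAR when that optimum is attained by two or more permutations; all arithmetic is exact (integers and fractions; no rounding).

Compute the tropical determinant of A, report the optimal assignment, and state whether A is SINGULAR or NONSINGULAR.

σ = (0, 1, 2, 3): 3 + (-1) + 25 + (-9) = 18
σ = (0, 1, 3, 2): 3 + (-1) + 19 + (-1) = 20
σ = (0, 2, 1, 3): 3 + 16 + 6 + (-9) = 16
σ = (0, 2, 3, 1): 3 + 16 + 19 + 19 = 57
σ = (0, 3, 1, 2): 3 + 28 + 6 + (-1) = 36
σ = (0, 3, 2, 1): 3 + 28 + 25 + 19 = 75
σ = (1, 0, 2, 3): 27 + 15 + 25 + (-9) = 58
σ = (1, 0, 3, 2): 27 + 15 + 19 + (-1) = 60
σ = (1, 2, 0, 3): 27 + 16 + 15 + (-9) = 49
σ = (1, 2, 3, 0): 27 + 16 + 19 + (-2) = 60
σ = (1, 3, 0, 2): 27 + 28 + 15 + (-1) = 69
σ = (1, 3, 2, 0): 27 + 28 + 25 + (-2) = 78
σ = (2, 0, 1, 3): 26 + 15 + 6 + (-9) = 38
σ = (2, 0, 3, 1): 26 + 15 + 19 + 19 = 79
σ = (2, 1, 0, 3): 26 + (-1) + 15 + (-9) = 31
σ = (2, 1, 3, 0): 26 + (-1) + 19 + (-2) = 42
σ = (2, 3, 0, 1): 26 + 28 + 15 + 19 = 88
σ = (2, 3, 1, 0): 26 + 28 + 6 + (-2) = 58
σ = (3, 0, 1, 2): 16 + 15 + 6 + (-1) = 36
σ = (3, 0, 2, 1): 16 + 15 + 25 + 19 = 75
σ = (3, 1, 0, 2): 16 + (-1) + 15 + (-1) = 29
σ = (3, 1, 2, 0): 16 + (-1) + 25 + (-2) = 38
σ = (3, 2, 0, 1): 16 + 16 + 15 + 19 = 66
σ = (3, 2, 1, 0): 16 + 16 + 6 + (-2) = 36
Optimal value attained by: σ = (2, 3, 0, 1).
Answer: det⊕(A) = 88; verdict: NONSINGULAR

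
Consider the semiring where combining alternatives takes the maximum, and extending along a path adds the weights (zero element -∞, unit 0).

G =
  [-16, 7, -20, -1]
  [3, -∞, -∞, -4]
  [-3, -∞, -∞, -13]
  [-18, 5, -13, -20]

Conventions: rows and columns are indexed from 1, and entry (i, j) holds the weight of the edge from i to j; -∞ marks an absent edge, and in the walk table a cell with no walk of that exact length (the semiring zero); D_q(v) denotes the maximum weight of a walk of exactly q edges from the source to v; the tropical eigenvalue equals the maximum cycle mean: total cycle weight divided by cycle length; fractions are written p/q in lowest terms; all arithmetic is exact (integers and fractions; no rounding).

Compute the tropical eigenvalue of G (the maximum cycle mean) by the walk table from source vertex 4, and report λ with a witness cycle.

q=0: [-∞, -∞, -∞, 0]
q=1: [-18, 5, -13, -20]
q=2: [8, -11, -33, 1]
q=3: [-8, 15, -12, 7]
q=4: [18, 12, -6, 11]
Optimal cycle mean attained by: cycle 1->2->1, total 7 + 3, length 2.
Answer: λ = 5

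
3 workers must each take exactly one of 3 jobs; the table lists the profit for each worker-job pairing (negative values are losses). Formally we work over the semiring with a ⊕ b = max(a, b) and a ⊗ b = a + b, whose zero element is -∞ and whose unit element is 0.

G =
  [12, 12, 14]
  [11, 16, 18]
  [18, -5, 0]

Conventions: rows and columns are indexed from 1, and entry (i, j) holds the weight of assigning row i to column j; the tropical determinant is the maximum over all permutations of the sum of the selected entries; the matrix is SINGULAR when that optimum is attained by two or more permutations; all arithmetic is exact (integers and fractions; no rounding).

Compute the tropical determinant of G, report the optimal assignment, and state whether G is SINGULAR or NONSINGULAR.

σ = (1, 2, 3): 12 + 16 + 0 = 28
σ = (1, 3, 2): 12 + 18 + (-5) = 25
σ = (2, 1, 3): 12 + 11 + 0 = 23
σ = (2, 3, 1): 12 + 18 + 18 = 48
σ = (3, 1, 2): 14 + 11 + (-5) = 20
σ = (3, 2, 1): 14 + 16 + 18 = 48
Optimal value attained by: σ = (2, 3, 1).
Answer: det⊕(G) = 48; verdict: SINGULAR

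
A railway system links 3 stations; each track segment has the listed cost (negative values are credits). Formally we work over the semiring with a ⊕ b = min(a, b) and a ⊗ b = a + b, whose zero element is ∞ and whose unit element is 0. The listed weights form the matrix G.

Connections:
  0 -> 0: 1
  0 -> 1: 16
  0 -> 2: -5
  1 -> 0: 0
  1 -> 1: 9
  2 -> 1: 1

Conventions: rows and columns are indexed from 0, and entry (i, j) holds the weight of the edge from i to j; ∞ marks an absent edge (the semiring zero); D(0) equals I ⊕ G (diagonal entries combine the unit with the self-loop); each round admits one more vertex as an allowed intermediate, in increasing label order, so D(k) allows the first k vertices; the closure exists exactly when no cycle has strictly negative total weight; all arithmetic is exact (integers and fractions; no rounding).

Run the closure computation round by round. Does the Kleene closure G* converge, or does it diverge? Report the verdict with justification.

D(0):
  [0, 16, -5]
  [0, 0, ∞]
  [∞, 1, 0]
D(1):
  [0, 16, -5]
  [0, 0, -5]
  [∞, 1, 0]
Detection: at round 2, diagonal entry (2, 2) turns strictly negative.
Key observation: the cycle 2->1->0->2 has total weight 1 + 0 + (-5), which is strictly negative.
Answer: DIVERGES — negative cycle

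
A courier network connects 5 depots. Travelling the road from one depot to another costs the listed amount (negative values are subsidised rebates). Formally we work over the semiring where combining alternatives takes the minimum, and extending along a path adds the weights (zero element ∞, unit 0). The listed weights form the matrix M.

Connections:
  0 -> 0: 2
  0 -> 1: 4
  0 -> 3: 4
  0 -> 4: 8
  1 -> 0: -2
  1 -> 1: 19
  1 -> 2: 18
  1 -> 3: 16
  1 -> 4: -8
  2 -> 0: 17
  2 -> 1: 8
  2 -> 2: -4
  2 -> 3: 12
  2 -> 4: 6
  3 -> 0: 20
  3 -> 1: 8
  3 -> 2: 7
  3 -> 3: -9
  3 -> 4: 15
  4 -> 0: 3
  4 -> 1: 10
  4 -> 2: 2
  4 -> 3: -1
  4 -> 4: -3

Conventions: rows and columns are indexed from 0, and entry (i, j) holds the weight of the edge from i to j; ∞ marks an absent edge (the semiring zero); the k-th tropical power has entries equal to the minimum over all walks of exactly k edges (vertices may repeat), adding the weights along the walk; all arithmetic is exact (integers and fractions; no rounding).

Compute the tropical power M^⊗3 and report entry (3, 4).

M^⊗2:
  [2, 6, 10, -5, -4]
  [-5, 2, -6, -9, -11]
  [6, 4, -8, 3, 0]
  [6, -1, -2, -18, 0]
  [0, 7, -2, -10, -6]
M^⊗3:
  [-1, 3, -2, -14, -7]
  [-8, -1, -10, -18, -14]
  [2, 0, -12, -6, -4]
  [-3, -10, -11, -27, -9]
  [-3, -2, -6, -19, -9]
Key observation: the optimum is the walk 3->3->1->4, with weight (-9) + 8 + (-8) = -9.
Optimal value attained by: walk 3->3->1->4.
Answer: (M^⊗3)[3][4] = -9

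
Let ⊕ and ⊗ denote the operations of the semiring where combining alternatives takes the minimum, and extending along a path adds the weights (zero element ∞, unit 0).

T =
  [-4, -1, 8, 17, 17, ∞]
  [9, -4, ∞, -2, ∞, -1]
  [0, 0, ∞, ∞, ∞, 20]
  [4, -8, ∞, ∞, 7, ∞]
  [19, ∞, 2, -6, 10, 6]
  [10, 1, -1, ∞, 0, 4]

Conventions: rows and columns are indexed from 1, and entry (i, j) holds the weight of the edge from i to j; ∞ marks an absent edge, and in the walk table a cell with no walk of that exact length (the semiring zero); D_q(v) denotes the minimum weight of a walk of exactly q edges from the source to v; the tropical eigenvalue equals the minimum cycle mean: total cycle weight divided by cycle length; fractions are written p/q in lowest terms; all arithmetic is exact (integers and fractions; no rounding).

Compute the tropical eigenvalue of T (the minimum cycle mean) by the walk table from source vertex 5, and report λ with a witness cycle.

q=0: [∞, ∞, ∞, ∞, 0, ∞]
q=1: [19, ∞, 2, -6, 10, 6]
q=2: [-2, -14, 5, 4, 1, 10]
q=3: [-6, -18, 3, -16, 10, -15]
q=4: [-12, -24, -16, -20, -15, -19]
q=5: [-16, -28, -20, -26, -19, -25]
q=6: [-22, -34, -26, -30, -25, -29]
Optimal cycle mean attained by: cycle 2->4->2, total (-2) + (-8), length 2.
Answer: λ = -5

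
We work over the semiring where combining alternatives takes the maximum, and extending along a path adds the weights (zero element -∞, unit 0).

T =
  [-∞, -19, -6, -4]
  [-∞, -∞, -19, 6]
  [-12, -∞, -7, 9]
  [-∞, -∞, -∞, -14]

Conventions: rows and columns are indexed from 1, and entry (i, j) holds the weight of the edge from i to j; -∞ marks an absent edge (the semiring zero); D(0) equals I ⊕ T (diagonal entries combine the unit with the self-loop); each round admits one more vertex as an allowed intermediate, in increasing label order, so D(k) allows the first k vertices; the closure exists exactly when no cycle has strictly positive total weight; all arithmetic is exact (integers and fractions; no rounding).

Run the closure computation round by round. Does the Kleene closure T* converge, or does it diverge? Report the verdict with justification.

D(0):
  [0, -19, -6, -4]
  [-∞, 0, -19, 6]
  [-12, -∞, 0, 9]
  [-∞, -∞, -∞, 0]
D(1):
  [0, -19, -6, -4]
  [-∞, 0, -19, 6]
  [-12, -31, 0, 9]
  [-∞, -∞, -∞, 0]
D(2):
  [0, -19, -6, -4]
  [-∞, 0, -19, 6]
  [-12, -31, 0, 9]
  [-∞, -∞, -∞, 0]
D(3):
  [0, -19, -6, 3]
  [-31, 0, -19, 6]
  [-12, -31, 0, 9]
  [-∞, -∞, -∞, 0]
D(4):
  [0, -19, -6, 3]
  [-31, 0, -19, 6]
  [-12, -31, 0, 9]
  [-∞, -∞, -∞, 0]
Key observation: every diagonal entry stays at the unit through all rounds, so no improving cycle exists.
Answer: CONVERGES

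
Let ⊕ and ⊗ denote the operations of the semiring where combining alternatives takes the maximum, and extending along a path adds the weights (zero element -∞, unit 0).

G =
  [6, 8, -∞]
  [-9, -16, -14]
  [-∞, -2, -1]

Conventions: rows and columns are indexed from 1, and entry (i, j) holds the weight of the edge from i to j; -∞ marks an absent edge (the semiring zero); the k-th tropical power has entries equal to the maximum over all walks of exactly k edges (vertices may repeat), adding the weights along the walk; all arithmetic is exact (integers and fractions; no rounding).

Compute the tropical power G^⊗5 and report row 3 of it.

G^⊗2:
  [12, 14, -6]
  [-3, -1, -15]
  [-11, -3, -2]
G^⊗3:
  [18, 20, 0]
  [3, 5, -15]
  [-5, -3, -3]
G^⊗4:
  [24, 26, 6]
  [9, 11, -9]
  [1, 3, -4]
G^⊗5:
  [30, 32, 12]
  [15, 17, -3]
  [7, 9, -5]
Answer: row 3 of G^⊗5 = [7, 9, -5]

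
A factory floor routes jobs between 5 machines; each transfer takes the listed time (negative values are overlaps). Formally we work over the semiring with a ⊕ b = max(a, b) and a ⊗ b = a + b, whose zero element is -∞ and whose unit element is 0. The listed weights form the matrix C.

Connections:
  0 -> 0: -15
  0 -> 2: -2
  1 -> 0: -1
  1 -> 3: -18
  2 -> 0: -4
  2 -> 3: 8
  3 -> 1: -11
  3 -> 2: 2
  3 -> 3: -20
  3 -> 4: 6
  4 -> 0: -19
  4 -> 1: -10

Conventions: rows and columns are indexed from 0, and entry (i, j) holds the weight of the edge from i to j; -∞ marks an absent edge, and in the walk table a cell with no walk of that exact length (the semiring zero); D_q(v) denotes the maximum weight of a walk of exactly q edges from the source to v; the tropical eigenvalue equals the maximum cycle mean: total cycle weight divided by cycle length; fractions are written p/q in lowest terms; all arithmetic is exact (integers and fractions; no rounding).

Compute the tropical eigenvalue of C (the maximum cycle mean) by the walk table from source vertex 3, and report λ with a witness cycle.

q=0: [-∞, -∞, -∞, 0, -∞]
q=1: [-∞, -11, 2, -20, 6]
q=2: [-2, -4, -18, 10, -14]
q=3: [-5, -1, 12, -10, 16]
q=4: [8, 6, -7, 20, -4]
q=5: [5, 9, 22, 1, 26]
Optimal cycle mean attained by: cycle 2->3->2, total 8 + 2, length 2.
Answer: λ = 5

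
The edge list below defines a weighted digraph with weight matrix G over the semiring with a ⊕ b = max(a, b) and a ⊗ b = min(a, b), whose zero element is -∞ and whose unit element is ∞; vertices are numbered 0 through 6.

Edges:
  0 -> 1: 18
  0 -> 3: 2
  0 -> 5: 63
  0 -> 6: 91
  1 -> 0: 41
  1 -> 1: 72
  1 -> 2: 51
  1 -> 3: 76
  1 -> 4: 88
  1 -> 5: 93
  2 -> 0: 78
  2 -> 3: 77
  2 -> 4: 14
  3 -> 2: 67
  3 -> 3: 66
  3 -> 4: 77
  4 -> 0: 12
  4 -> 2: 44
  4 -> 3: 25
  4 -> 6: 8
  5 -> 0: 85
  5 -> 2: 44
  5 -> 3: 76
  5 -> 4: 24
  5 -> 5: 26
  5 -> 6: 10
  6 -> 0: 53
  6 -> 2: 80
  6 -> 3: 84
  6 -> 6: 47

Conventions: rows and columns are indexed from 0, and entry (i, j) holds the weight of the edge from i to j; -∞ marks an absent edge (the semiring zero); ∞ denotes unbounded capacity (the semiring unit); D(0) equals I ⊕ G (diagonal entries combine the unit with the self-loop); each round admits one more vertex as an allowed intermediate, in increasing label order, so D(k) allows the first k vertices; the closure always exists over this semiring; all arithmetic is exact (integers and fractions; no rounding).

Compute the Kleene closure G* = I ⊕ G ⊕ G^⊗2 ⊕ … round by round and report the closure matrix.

D(0):
  [∞, 18, -∞, 2, -∞, 63, 91]
  [41, ∞, 51, 76, 88, 93, -∞]
  [78, -∞, ∞, 77, 14, -∞, -∞]
  [-∞, -∞, 67, ∞, 77, -∞, -∞]
  [12, -∞, 44, 25, ∞, -∞, 8]
  [85, -∞, 44, 76, 24, ∞, 10]
  [53, -∞, 80, 84, -∞, -∞, ∞]
D(1):
  [∞, 18, -∞, 2, -∞, 63, 91]
  [41, ∞, 51, 76, 88, 93, 41]
  [78, 18, ∞, 77, 14, 63, 78]
  [-∞, -∞, 67, ∞, 77, -∞, -∞]
  [12, 12, 44, 25, ∞, 12, 12]
  [85, 18, 44, 76, 24, ∞, 85]
  [53, 18, 80, 84, -∞, 53, ∞]
D(2):
  [∞, 18, 18, 18, 18, 63, 91]
  [41, ∞, 51, 76, 88, 93, 41]
  [78, 18, ∞, 77, 18, 63, 78]
  [-∞, -∞, 67, ∞, 77, -∞, -∞]
  [12, 12, 44, 25, ∞, 12, 12]
  [85, 18, 44, 76, 24, ∞, 85]
  [53, 18, 80, 84, 18, 53, ∞]
D(3):
  [∞, 18, 18, 18, 18, 63, 91]
  [51, ∞, 51, 76, 88, 93, 51]
  [78, 18, ∞, 77, 18, 63, 78]
  [67, 18, 67, ∞, 77, 63, 67]
  [44, 18, 44, 44, ∞, 44, 44]
  [85, 18, 44, 76, 24, ∞, 85]
  [78, 18, 80, 84, 18, 63, ∞]
D(4):
  [∞, 18, 18, 18, 18, 63, 91]
  [67, ∞, 67, 76, 88, 93, 67]
  [78, 18, ∞, 77, 77, 63, 78]
  [67, 18, 67, ∞, 77, 63, 67]
  [44, 18, 44, 44, ∞, 44, 44]
  [85, 18, 67, 76, 76, ∞, 85]
  [78, 18, 80, 84, 77, 63, ∞]
D(5):
  [∞, 18, 18, 18, 18, 63, 91]
  [67, ∞, 67, 76, 88, 93, 67]
  [78, 18, ∞, 77, 77, 63, 78]
  [67, 18, 67, ∞, 77, 63, 67]
  [44, 18, 44, 44, ∞, 44, 44]
  [85, 18, 67, 76, 76, ∞, 85]
  [78, 18, 80, 84, 77, 63, ∞]
D(6):
  [∞, 18, 63, 63, 63, 63, 91]
  [85, ∞, 67, 76, 88, 93, 85]
  [78, 18, ∞, 77, 77, 63, 78]
  [67, 18, 67, ∞, 77, 63, 67]
  [44, 18, 44, 44, ∞, 44, 44]
  [85, 18, 67, 76, 76, ∞, 85]
  [78, 18, 80, 84, 77, 63, ∞]
D(7):
  [∞, 18, 80, 84, 77, 63, 91]
  [85, ∞, 80, 84, 88, 93, 85]
  [78, 18, ∞, 78, 77, 63, 78]
  [67, 18, 67, ∞, 77, 63, 67]
  [44, 18, 44, 44, ∞, 44, 44]
  [85, 18, 80, 84, 77, ∞, 85]
  [78, 18, 80, 84, 77, 63, ∞]
Answer: G* = [[∞, 18, 80, 84, 77, 63, 91], [85, ∞, 80, 84, 88, 93, 85], [78, 18, ∞, 78, 77, 63, 78], [67, 18, 67, ∞, 77, 63, 67], [44, 18, 44, 44, ∞, 44, 44], [85, 18, 80, 84, 77, ∞, 85], [78, 18, 80, 84, 77, 63, ∞]]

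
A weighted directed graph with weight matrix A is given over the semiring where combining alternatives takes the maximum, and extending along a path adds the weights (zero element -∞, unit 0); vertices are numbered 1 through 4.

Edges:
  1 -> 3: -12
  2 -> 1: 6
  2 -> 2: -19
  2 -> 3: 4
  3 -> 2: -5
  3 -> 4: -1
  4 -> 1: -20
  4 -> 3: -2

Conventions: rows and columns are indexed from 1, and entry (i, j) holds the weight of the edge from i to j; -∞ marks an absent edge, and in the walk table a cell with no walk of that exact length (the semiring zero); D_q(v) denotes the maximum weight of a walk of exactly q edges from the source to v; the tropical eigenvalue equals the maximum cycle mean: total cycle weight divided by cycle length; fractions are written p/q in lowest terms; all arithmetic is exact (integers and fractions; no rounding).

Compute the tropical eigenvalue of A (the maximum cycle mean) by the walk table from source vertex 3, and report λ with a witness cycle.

q=0: [-∞, -∞, 0, -∞]
q=1: [-∞, -5, -∞, -1]
q=2: [1, -24, -1, -∞]
q=3: [-18, -6, -11, -2]
q=4: [0, -16, -2, -12]
Optimal cycle mean attained by: cycle 2->3->2, total 4 + (-5), length 2.
Answer: λ = -1/2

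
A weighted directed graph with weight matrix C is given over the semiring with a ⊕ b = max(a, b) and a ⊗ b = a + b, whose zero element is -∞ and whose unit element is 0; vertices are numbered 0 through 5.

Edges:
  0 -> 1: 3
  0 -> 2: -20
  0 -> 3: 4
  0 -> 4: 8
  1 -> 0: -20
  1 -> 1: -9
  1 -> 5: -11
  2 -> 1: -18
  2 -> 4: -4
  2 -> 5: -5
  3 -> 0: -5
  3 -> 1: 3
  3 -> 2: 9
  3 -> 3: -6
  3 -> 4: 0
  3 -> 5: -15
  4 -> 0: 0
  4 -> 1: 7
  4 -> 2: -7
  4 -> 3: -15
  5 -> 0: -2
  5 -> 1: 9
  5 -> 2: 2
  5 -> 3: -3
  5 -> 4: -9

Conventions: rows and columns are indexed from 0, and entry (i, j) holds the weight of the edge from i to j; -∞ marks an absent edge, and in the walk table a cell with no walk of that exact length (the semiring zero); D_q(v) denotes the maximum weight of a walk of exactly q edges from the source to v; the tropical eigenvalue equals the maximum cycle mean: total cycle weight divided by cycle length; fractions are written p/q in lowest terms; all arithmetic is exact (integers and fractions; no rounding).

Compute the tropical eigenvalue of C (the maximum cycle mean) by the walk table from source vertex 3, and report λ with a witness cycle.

q=0: [-∞, -∞, -∞, 0, -∞, -∞]
q=1: [-5, 3, 9, -6, 0, -15]
q=2: [0, 7, 3, -1, 5, 4]
q=3: [5, 13, 8, 4, 8, -2]
q=4: [8, 15, 13, 9, 13, 3]
q=5: [13, 20, 18, 12, 16, 8]
q=6: [16, 23, 21, 17, 21, 13]
Optimal cycle mean attained by: cycle 0->4->0, total 8 + 0, length 2.
Answer: λ = 4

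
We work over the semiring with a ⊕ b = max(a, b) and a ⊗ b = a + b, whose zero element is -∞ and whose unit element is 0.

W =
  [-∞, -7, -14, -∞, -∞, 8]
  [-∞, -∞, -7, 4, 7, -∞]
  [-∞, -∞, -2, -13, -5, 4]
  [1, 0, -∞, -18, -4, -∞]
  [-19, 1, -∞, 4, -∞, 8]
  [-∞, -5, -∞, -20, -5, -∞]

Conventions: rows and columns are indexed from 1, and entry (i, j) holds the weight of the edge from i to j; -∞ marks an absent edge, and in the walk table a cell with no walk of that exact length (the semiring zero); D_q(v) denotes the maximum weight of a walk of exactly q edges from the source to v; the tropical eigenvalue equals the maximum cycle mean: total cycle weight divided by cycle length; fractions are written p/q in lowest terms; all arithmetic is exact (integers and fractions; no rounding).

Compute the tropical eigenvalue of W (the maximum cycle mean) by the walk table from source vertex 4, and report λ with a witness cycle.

q=0: [-∞, -∞, -∞, 0, -∞, -∞]
q=1: [1, 0, -∞, -18, -4, -∞]
q=2: [-17, -3, -7, 4, 7, 9]
q=3: [5, 8, -9, 11, 4, 15]
q=4: [12, 11, 1, 12, 15, 13]
q=5: [13, 16, 4, 19, 18, 23]
q=6: [20, 19, 9, 22, 23, 26]
Optimal cycle mean attained by: cycle 2->5->2, total 7 + 1, length 2.
Answer: λ = 4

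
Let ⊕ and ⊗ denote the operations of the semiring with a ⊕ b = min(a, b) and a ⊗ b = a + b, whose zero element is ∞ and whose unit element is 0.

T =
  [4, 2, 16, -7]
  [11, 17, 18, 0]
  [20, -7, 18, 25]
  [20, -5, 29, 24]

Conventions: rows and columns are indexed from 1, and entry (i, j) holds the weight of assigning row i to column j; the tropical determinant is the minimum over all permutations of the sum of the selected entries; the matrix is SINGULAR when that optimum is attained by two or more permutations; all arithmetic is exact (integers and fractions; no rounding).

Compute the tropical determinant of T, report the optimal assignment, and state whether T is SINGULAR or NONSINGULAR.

σ = (1, 2, 3, 4): 4 + 17 + 18 + 24 = 63
σ = (1, 2, 4, 3): 4 + 17 + 25 + 29 = 75
σ = (1, 3, 2, 4): 4 + 18 + (-7) + 24 = 39
σ = (1, 3, 4, 2): 4 + 18 + 25 + (-5) = 42
σ = (1, 4, 2, 3): 4 + 0 + (-7) + 29 = 26
σ = (1, 4, 3, 2): 4 + 0 + 18 + (-5) = 17
σ = (2, 1, 3, 4): 2 + 11 + 18 + 24 = 55
σ = (2, 1, 4, 3): 2 + 11 + 25 + 29 = 67
σ = (2, 3, 1, 4): 2 + 18 + 20 + 24 = 64
σ = (2, 3, 4, 1): 2 + 18 + 25 + 20 = 65
σ = (2, 4, 1, 3): 2 + 0 + 20 + 29 = 51
σ = (2, 4, 3, 1): 2 + 0 + 18 + 20 = 40
σ = (3, 1, 2, 4): 16 + 11 + (-7) + 24 = 44
σ = (3, 1, 4, 2): 16 + 11 + 25 + (-5) = 47
σ = (3, 2, 1, 4): 16 + 17 + 20 + 24 = 77
σ = (3, 2, 4, 1): 16 + 17 + 25 + 20 = 78
σ = (3, 4, 1, 2): 16 + 0 + 20 + (-5) = 31
σ = (3, 4, 2, 1): 16 + 0 + (-7) + 20 = 29
σ = (4, 1, 2, 3): (-7) + 11 + (-7) + 29 = 26
σ = (4, 1, 3, 2): (-7) + 11 + 18 + (-5) = 17
σ = (4, 2, 1, 3): (-7) + 17 + 20 + 29 = 59
σ = (4, 2, 3, 1): (-7) + 17 + 18 + 20 = 48
σ = (4, 3, 1, 2): (-7) + 18 + 20 + (-5) = 26
σ = (4, 3, 2, 1): (-7) + 18 + (-7) + 20 = 24
Optimal value attained by: σ = (1, 4, 3, 2).
Answer: det⊕(T) = 17; verdict: SINGULAR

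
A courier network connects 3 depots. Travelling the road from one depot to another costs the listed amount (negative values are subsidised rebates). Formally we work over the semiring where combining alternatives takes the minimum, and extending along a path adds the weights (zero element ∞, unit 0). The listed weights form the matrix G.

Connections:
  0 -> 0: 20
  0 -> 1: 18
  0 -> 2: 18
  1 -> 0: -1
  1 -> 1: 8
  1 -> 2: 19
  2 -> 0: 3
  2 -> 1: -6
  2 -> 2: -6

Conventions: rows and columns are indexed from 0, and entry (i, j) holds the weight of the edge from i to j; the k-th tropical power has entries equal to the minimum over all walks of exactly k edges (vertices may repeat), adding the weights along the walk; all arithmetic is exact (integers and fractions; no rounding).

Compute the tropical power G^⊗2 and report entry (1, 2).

G^⊗2:
  [17, 12, 12]
  [7, 13, 13]
  [-7, -12, -12]
Key observation: the optimum is the walk 1->2->2, with weight 19 + (-6) = 13.
Optimal value attained by: walk 1->2->2.
Answer: (G^⊗2)[1][2] = 13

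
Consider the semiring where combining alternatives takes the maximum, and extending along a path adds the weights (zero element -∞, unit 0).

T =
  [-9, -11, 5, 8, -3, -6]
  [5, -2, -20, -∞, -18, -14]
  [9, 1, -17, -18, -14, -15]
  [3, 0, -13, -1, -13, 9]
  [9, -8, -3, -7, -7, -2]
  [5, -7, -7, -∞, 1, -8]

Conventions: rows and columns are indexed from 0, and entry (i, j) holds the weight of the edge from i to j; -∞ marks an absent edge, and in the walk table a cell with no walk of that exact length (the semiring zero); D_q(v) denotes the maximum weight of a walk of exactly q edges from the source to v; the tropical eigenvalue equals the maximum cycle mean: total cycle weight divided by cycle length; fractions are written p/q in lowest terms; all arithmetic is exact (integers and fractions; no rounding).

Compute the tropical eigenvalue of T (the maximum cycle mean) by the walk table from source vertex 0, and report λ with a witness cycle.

q=0: [0, -∞, -∞, -∞, -∞, -∞]
q=1: [-9, -11, 5, 8, -3, -6]
q=2: [14, 8, -4, 7, -5, 17]
q=3: [22, 10, 19, 22, 18, 16]
q=4: [28, 22, 27, 30, 19, 31]
q=5: [36, 30, 33, 36, 32, 39]
q=6: [44, 36, 41, 44, 40, 45]
Optimal cycle mean attained by: cycle 0->3->5->0, total 8 + 9 + 5, length 3.
Answer: λ = 22/3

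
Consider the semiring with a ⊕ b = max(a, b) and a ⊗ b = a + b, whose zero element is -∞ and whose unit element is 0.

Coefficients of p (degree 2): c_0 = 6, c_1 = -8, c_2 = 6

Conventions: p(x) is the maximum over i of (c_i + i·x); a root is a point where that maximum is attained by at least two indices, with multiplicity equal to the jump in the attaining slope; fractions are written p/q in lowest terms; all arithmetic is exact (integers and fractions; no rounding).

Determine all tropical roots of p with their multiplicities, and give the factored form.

hull edge (i=0, c=6) to (i=2, c=6): slope 0, span 2
Factored form: p(x) = 6 ⊗ (x ⊕ 0) ⊗ (x ⊕ 0)
Answer: roots = 0 (mult 2)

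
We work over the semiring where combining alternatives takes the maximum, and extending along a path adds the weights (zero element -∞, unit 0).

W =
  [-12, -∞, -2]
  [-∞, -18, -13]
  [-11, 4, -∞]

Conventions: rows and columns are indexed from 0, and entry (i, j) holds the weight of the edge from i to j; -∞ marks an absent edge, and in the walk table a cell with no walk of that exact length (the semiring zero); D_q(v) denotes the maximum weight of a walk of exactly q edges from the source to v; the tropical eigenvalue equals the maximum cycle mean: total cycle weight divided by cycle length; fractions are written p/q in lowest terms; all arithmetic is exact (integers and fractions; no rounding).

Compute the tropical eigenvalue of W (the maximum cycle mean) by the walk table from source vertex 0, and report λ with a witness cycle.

q=0: [0, -∞, -∞]
q=1: [-12, -∞, -2]
q=2: [-13, 2, -14]
q=3: [-25, -10, -11]
Optimal cycle mean attained by: cycle 1->2->1, total (-13) + 4, length 2.
Answer: λ = -9/2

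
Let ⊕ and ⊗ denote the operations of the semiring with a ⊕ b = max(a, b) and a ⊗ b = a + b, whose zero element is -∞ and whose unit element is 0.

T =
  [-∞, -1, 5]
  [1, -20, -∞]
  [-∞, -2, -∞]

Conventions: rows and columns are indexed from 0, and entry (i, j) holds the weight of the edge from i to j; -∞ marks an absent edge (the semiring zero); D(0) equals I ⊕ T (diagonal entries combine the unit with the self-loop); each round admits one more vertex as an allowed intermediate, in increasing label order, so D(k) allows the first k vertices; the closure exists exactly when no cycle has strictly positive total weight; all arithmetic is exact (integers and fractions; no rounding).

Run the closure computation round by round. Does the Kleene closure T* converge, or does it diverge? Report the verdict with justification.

D(0):
  [0, -1, 5]
  [1, 0, -∞]
  [-∞, -2, 0]
D(1):
  [0, -1, 5]
  [1, 0, 6]
  [-∞, -2, 0]
Detection: at round 2, diagonal entry (2, 2) turns strictly positive.
Key observation: the cycle 2->1->0->2 has total weight (-2) + 1 + 5, which is strictly positive.
Answer: DIVERGES — positive cycle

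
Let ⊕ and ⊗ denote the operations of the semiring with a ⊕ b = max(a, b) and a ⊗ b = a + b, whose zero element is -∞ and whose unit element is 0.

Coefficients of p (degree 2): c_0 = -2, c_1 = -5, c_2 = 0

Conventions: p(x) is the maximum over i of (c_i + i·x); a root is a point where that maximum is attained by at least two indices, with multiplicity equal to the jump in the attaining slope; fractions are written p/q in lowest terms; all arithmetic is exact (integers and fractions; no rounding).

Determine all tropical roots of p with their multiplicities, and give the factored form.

hull edge (i=0, c=-2) to (i=2, c=0): slope 1, span 2
Factored form: p(x) = 0 ⊗ (x ⊕ (-1)) ⊗ (x ⊕ (-1))
Answer: roots = -1 (mult 2)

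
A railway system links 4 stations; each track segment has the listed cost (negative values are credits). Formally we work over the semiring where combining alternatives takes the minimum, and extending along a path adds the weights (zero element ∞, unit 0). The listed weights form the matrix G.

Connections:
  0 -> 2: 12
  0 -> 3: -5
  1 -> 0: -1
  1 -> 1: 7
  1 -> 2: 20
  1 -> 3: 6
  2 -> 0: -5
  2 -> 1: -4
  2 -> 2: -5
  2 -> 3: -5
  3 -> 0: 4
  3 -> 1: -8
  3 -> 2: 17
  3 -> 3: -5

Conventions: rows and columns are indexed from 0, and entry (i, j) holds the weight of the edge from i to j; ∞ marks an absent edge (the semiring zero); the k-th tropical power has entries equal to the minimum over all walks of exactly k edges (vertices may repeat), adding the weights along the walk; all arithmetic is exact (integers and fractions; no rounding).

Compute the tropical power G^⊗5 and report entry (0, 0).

G^⊗2:
  [-1, -13, 7, -10]
  [6, -2, 11, -6]
  [-10, -13, -10, -10]
  [-9, -13, 12, -10]
G^⊗3:
  [-14, -18, 2, -15]
  [-3, -14, 6, -11]
  [-15, -18, -15, -15]
  [-14, -18, 3, -15]
G^⊗4:
  [-19, -23, -3, -20]
  [-15, -19, 1, -16]
  [-20, -23, -20, -20]
  [-19, -23, -2, -20]
G^⊗5:
  [-24, -28, -8, -25]
  [-20, -24, -4, -21]
  [-25, -28, -25, -25]
  [-24, -28, -7, -25]
Key observation: the optimum is the walk 0->3->3->3->1->0, with weight (-5) + (-5) + (-5) + (-8) + (-1) = -24.
Optimal value attained by: walk 0->3->3->3->1->0.
Answer: (G^⊗5)[0][0] = -24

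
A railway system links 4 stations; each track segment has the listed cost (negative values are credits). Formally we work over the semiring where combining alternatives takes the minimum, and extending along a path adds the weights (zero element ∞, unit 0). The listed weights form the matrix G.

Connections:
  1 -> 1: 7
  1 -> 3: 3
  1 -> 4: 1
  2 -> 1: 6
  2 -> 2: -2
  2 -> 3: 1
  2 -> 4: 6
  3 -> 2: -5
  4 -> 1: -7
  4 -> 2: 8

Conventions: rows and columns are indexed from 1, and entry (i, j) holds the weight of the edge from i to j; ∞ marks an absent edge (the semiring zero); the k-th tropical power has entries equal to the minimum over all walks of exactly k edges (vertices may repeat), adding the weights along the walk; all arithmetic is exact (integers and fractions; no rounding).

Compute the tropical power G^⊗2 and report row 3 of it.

G^⊗2:
  [-6, -2, 10, 8]
  [-1, -4, -1, 4]
  [1, -7, -4, 1]
  [0, 6, -4, -6]
Answer: row 3 of G^⊗2 = [1, -7, -4, 1]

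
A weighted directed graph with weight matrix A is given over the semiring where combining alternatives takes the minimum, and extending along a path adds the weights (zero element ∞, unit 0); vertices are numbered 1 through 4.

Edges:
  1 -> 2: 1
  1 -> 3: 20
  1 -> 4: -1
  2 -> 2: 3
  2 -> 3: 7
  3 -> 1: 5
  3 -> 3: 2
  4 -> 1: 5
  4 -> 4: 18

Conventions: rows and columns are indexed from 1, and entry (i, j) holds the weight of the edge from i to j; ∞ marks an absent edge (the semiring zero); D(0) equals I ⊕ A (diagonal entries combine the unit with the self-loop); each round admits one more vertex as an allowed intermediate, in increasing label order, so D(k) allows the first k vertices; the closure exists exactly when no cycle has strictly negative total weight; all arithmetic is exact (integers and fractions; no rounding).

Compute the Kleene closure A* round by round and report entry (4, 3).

D(0):
  [0, 1, 20, -1]
  [∞, 0, 7, ∞]
  [5, ∞, 0, ∞]
  [5, ∞, ∞, 0]
D(1):
  [0, 1, 20, -1]
  [∞, 0, 7, ∞]
  [5, 6, 0, 4]
  [5, 6, 25, 0]
D(2):
  [0, 1, 8, -1]
  [∞, 0, 7, ∞]
  [5, 6, 0, 4]
  [5, 6, 13, 0]
D(3):
  [0, 1, 8, -1]
  [12, 0, 7, 11]
  [5, 6, 0, 4]
  [5, 6, 13, 0]
D(4):
  [0, 1, 8, -1]
  [12, 0, 7, 11]
  [5, 6, 0, 4]
  [5, 6, 13, 0]
Answer: A*[4][3] = 13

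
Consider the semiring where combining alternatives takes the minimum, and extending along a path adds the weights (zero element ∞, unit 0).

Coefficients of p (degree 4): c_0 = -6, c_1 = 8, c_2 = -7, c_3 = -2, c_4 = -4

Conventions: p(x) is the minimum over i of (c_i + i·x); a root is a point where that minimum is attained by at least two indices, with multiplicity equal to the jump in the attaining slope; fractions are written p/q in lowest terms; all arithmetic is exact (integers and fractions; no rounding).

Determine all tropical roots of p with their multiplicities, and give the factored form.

hull edge (i=0, c=-6) to (i=2, c=-7): slope -1/2, span 2
hull edge (i=2, c=-7) to (i=4, c=-4): slope 3/2, span 2
Factored form: p(x) = -4 ⊗ (x ⊕ (-3/2)) ⊗ (x ⊕ (-3/2)) ⊗ (x ⊕ 1/2) ⊗ (x ⊕ 1/2)
Answer: roots = -3/2 (mult 2), 1/2 (mult 2)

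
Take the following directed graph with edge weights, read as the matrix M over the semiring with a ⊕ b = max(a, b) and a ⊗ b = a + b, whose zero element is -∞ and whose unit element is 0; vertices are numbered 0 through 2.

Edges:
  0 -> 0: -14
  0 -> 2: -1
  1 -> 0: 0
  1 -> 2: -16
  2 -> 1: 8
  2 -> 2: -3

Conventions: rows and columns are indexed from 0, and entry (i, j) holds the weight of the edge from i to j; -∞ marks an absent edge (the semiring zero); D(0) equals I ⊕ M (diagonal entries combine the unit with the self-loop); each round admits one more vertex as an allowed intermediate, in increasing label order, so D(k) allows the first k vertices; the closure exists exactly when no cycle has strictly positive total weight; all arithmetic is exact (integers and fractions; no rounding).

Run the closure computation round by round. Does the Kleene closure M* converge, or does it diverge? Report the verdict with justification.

D(0):
  [0, -∞, -1]
  [0, 0, -16]
  [-∞, 8, 0]
D(1):
  [0, -∞, -1]
  [0, 0, -1]
  [-∞, 8, 0]
Detection: at round 2, diagonal entry (2, 2) turns strictly positive.
Key observation: the cycle 2->1->0->2 has total weight 8 + 0 + (-1), which is strictly positive.
Answer: DIVERGES — positive cycle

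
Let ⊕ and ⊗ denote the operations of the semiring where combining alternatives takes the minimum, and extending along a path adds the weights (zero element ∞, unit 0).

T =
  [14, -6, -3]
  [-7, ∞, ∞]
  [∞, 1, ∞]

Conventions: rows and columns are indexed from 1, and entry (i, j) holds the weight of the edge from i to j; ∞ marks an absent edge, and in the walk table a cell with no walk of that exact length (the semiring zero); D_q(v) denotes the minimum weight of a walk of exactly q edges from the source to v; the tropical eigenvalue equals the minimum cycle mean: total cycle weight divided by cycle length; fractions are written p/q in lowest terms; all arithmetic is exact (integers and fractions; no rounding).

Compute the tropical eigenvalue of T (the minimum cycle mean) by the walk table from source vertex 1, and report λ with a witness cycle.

q=0: [0, ∞, ∞]
q=1: [14, -6, -3]
q=2: [-13, -2, 11]
q=3: [-9, -19, -16]
Optimal cycle mean attained by: cycle 1->2->1, total (-6) + (-7), length 2.
Answer: λ = -13/2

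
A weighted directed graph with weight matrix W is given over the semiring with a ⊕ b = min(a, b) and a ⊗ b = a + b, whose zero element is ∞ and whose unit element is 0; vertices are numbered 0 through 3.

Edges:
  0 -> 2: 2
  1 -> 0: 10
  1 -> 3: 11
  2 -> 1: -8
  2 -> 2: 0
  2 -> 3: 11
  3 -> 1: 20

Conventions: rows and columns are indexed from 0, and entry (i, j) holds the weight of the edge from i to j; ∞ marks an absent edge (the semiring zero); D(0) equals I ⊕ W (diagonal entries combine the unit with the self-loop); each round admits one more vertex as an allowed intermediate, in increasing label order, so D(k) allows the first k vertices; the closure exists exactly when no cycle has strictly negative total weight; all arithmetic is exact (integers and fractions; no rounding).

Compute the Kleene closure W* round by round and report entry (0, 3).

D(0):
  [0, ∞, 2, ∞]
  [10, 0, ∞, 11]
  [∞, -8, 0, 11]
  [∞, 20, ∞, 0]
D(1):
  [0, ∞, 2, ∞]
  [10, 0, 12, 11]
  [∞, -8, 0, 11]
  [∞, 20, ∞, 0]
D(2):
  [0, ∞, 2, ∞]
  [10, 0, 12, 11]
  [2, -8, 0, 3]
  [30, 20, 32, 0]
D(3):
  [0, -6, 2, 5]
  [10, 0, 12, 11]
  [2, -8, 0, 3]
  [30, 20, 32, 0]
D(4):
  [0, -6, 2, 5]
  [10, 0, 12, 11]
  [2, -8, 0, 3]
  [30, 20, 32, 0]
Answer: W*[0][3] = 5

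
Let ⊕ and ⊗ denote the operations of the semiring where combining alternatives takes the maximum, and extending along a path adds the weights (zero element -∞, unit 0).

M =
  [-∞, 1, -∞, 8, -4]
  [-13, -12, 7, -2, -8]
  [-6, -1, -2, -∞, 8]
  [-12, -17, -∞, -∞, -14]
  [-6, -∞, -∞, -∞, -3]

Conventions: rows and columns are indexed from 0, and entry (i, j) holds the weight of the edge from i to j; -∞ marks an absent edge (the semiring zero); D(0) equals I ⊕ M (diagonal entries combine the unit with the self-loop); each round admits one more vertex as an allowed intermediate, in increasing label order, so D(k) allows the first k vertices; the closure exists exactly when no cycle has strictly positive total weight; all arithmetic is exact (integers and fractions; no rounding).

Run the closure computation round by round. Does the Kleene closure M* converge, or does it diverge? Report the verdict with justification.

D(0):
  [0, 1, -∞, 8, -4]
  [-13, 0, 7, -2, -8]
  [-6, -1, 0, -∞, 8]
  [-12, -17, -∞, 0, -14]
  [-6, -∞, -∞, -∞, 0]
D(1):
  [0, 1, -∞, 8, -4]
  [-13, 0, 7, -2, -8]
  [-6, -1, 0, 2, 8]
  [-12, -11, -∞, 0, -14]
  [-6, -5, -∞, 2, 0]
Detection: at round 2, diagonal entry (2, 2) turns strictly positive.
Key observation: the cycle 2->0->1->2 has total weight (-6) + 1 + 7, which is strictly positive.
Answer: DIVERGES — positive cycle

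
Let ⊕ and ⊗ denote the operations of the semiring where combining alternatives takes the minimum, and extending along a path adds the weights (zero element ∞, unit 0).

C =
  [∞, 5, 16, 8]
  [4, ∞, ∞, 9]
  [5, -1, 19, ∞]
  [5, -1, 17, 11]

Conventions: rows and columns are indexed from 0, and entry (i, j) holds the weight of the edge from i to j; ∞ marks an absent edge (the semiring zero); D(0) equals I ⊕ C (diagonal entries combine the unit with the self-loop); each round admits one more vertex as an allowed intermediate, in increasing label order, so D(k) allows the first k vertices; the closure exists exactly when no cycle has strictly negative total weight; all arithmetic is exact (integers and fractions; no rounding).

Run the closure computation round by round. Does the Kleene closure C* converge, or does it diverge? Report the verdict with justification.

D(0):
  [0, 5, 16, 8]
  [4, 0, ∞, 9]
  [5, -1, 0, ∞]
  [5, -1, 17, 0]
D(1):
  [0, 5, 16, 8]
  [4, 0, 20, 9]
  [5, -1, 0, 13]
  [5, -1, 17, 0]
D(2):
  [0, 5, 16, 8]
  [4, 0, 20, 9]
  [3, -1, 0, 8]
  [3, -1, 17, 0]
D(3):
  [0, 5, 16, 8]
  [4, 0, 20, 9]
  [3, -1, 0, 8]
  [3, -1, 17, 0]
D(4):
  [0, 5, 16, 8]
  [4, 0, 20, 9]
  [3, -1, 0, 8]
  [3, -1, 17, 0]
Key observation: every diagonal entry stays at the unit through all rounds, so no improving cycle exists.
Answer: CONVERGES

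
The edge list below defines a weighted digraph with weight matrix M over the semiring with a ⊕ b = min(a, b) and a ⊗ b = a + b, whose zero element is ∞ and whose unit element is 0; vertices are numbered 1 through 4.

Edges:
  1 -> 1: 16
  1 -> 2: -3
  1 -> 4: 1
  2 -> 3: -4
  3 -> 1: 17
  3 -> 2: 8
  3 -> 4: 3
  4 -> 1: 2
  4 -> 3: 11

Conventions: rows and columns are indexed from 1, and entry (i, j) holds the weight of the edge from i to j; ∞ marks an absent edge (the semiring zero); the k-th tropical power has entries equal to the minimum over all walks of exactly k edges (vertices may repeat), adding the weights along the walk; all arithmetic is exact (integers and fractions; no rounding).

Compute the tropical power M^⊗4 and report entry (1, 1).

M^⊗2:
  [3, 13, -7, 17]
  [13, 4, ∞, -1]
  [5, 14, 4, 18]
  [18, -1, ∞, 3]
M^⊗3:
  [10, 0, 9, -4]
  [1, 10, 0, 14]
  [20, 2, 10, 6]
  [5, 15, -5, 19]
M^⊗4:
  [-2, 7, -4, 11]
  [16, -2, 6, 2]
  [8, 17, -2, 13]
  [12, 2, 11, -2]
Key observation: the optimum is the walk 1->2->3->4->1, with weight (-3) + (-4) + 3 + 2 = -2.
Optimal value attained by: walk 1->2->3->4->1.
Answer: (M^⊗4)[1][1] = -2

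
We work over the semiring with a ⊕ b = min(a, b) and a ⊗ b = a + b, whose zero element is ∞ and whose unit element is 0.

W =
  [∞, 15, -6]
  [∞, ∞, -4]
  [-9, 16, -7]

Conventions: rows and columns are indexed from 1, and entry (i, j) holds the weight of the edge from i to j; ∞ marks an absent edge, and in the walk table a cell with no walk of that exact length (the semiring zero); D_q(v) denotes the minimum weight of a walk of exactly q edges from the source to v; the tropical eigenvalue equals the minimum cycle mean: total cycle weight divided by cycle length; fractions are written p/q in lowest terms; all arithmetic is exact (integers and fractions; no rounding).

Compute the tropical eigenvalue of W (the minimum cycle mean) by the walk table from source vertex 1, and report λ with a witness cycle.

q=0: [0, ∞, ∞]
q=1: [∞, 15, -6]
q=2: [-15, 10, -13]
q=3: [-22, 0, -21]
Optimal cycle mean attained by: cycle 1->3->1, total (-6) + (-9), length 2.
Answer: λ = -15/2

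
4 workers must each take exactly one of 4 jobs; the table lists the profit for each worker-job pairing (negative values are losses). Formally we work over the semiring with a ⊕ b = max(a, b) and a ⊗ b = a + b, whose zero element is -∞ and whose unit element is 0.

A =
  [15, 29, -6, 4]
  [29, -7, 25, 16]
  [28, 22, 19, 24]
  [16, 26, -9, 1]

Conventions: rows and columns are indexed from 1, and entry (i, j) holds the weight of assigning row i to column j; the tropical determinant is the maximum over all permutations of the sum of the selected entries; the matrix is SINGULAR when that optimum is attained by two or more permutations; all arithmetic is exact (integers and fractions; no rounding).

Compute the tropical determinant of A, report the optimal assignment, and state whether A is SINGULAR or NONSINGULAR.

σ = (1, 2, 3, 4): 15 + (-7) + 19 + 1 = 28
σ = (1, 2, 4, 3): 15 + (-7) + 24 + (-9) = 23
σ = (1, 3, 2, 4): 15 + 25 + 22 + 1 = 63
σ = (1, 3, 4, 2): 15 + 25 + 24 + 26 = 90
σ = (1, 4, 2, 3): 15 + 16 + 22 + (-9) = 44
σ = (1, 4, 3, 2): 15 + 16 + 19 + 26 = 76
σ = (2, 1, 3, 4): 29 + 29 + 19 + 1 = 78
σ = (2, 1, 4, 3): 29 + 29 + 24 + (-9) = 73
σ = (2, 3, 1, 4): 29 + 25 + 28 + 1 = 83
σ = (2, 3, 4, 1): 29 + 25 + 24 + 16 = 94
σ = (2, 4, 1, 3): 29 + 16 + 28 + (-9) = 64
σ = (2, 4, 3, 1): 29 + 16 + 19 + 16 = 80
σ = (3, 1, 2, 4): (-6) + 29 + 22 + 1 = 46
σ = (3, 1, 4, 2): (-6) + 29 + 24 + 26 = 73
σ = (3, 2, 1, 4): (-6) + (-7) + 28 + 1 = 16
σ = (3, 2, 4, 1): (-6) + (-7) + 24 + 16 = 27
σ = (3, 4, 1, 2): (-6) + 16 + 28 + 26 = 64
σ = (3, 4, 2, 1): (-6) + 16 + 22 + 16 = 48
σ = (4, 1, 2, 3): 4 + 29 + 22 + (-9) = 46
σ = (4, 1, 3, 2): 4 + 29 + 19 + 26 = 78
σ = (4, 2, 1, 3): 4 + (-7) + 28 + (-9) = 16
σ = (4, 2, 3, 1): 4 + (-7) + 19 + 16 = 32
σ = (4, 3, 1, 2): 4 + 25 + 28 + 26 = 83
σ = (4, 3, 2, 1): 4 + 25 + 22 + 16 = 67
Optimal value attained by: σ = (2, 3, 4, 1).
Answer: det⊕(A) = 94; verdict: NONSINGULAR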